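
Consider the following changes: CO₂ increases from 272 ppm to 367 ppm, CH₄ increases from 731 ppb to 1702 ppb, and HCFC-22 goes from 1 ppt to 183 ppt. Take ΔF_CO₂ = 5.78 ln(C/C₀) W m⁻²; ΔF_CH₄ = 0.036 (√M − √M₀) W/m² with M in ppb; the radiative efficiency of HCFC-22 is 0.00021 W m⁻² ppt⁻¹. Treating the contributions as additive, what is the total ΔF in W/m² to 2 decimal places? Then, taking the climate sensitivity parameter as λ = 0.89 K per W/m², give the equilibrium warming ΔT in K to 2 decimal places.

CO₂: 5.78 × ln(367/272) = 5.78 × ln(1.34926) = 5.78 × 0.29956 = 1.7315 W/m².
CH₄: 0.036 × (√1702 − √731) = 0.036 × (41.2553 − 27.0370) = 0.036 × 14.2183 = 0.5119 W/m².
HCFC-22: ΔF = 0.00021 × (183 − 1) = 0.00021 × 182 = 0.0382 W/m².
Total ΔF = 1.7315 + 0.5119 + 0.0382 = 2.2816 W/m².
ΔT = λ ΔF = 0.89 × 2.28 = 2.0292 K.

ΔF = 2.28 W/m²; ΔT = 2.03 K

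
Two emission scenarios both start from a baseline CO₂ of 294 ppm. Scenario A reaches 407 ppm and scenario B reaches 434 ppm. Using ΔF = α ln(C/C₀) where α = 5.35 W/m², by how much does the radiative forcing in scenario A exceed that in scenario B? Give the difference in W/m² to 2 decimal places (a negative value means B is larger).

ΔF_A = 5.35 ln(407/294) = 5.35 × 0.32523 = 1.7400 W/m².
ΔF_B = 5.35 ln(434/294) = 5.35 × 0.38946 = 2.0836 W/m².
Difference: 1.7400 − 2.0836 = -0.3436 W/m².

ΔF_A − ΔF_B = -0.34 W/m²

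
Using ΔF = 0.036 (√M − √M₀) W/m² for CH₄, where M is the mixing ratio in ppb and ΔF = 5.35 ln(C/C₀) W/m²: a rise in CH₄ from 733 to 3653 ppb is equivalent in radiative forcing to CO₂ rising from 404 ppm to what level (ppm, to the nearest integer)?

CH₄ forcing: 0.036 × (√3653 − √733) = 0.036 × (60.4401 − 27.0740) = 0.036 × 33.3661 = 1.20118 W/m².
Set 5.35 ln(C/404) = 1.20118: ln(C/404) = 1.20118/5.35 = 0.22452, so C = 404 × e^0.22452 = 404 × 1.25172 = 505.69 ppm.

C ≈ 506 ppm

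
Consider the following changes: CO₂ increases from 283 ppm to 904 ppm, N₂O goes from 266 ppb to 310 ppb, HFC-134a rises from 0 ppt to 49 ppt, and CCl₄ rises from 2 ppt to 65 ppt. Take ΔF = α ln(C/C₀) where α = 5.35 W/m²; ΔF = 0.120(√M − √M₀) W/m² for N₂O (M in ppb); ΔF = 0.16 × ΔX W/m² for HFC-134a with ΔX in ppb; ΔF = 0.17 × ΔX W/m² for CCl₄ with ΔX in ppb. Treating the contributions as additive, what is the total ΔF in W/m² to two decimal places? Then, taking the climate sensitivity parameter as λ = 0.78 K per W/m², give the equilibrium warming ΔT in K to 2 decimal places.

CO₂: 5.35 × ln(904/283) = 5.35 × ln(3.19435) = 5.35 × 1.16138 = 6.2134 W/m².
N₂O: 0.120 × (√310 − √266) = 0.120 × (17.6068 − 16.3095) = 0.120 × 1.2973 = 0.1557 W/m².
HFC-134a: Δ = 49 − 0 = 49 ppt = 0.049 ppb; ΔF = 0.16 × 0.049 = 0.0078 W/m².
CCl₄: Δ = 65 − 2 = 63 ppt = 0.063 ppb; ΔF = 0.17 × 0.063 = 0.0107 W/m².
Total ΔF = 6.2134 + 0.1557 + 0.0078 + 0.0107 = 6.3876 W/m².
ΔT = λ ΔF = 0.78 × 6.39 = 4.9842 K.

ΔF = 6.39 W/m²; ΔT = 4.98 K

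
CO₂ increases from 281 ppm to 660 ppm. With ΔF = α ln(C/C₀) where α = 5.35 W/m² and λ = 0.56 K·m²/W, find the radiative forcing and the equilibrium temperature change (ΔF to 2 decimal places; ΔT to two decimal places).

ΔF = 4.57 W/m²; ΔT = 2.56 K

CO₂: 5.35 × ln(660/281) = 5.35 × ln(2.34875) = 5.35 × 0.85388 = 4.5683 W/m².
ΔT = λ ΔF = 0.56 × 4.57 = 2.5592 K.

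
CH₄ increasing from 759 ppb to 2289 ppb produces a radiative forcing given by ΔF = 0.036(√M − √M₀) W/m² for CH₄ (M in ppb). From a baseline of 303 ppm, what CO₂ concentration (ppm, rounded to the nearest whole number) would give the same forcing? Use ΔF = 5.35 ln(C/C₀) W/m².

C ≈ 347 ppm

CH₄ forcing: 0.036 × (√2289 − √759) = 0.036 × (47.8435 − 27.5500) = 0.036 × 20.2935 = 0.73057 W/m².
Set 5.35 ln(C/303) = 0.73057: ln(C/303) = 0.73057/5.35 = 0.13656, so C = 303 × e^0.13656 = 303 × 1.14632 = 347.33 ppm.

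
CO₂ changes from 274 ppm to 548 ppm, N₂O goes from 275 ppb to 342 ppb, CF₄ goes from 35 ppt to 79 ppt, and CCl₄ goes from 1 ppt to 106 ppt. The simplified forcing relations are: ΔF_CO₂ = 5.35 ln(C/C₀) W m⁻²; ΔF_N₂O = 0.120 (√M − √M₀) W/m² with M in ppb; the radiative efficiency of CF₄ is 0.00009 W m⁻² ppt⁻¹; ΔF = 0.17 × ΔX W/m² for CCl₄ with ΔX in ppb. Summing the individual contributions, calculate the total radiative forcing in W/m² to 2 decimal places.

ΔF = 3.96 W/m²

CO₂: 5.35 × ln(548/274) = 5.35 × ln(2.00000) = 5.35 × 0.69315 = 3.7084 W/m².
N₂O: 0.120 × (√342 − √275) = 0.120 × (18.4932 − 16.5831) = 0.120 × 1.9101 = 0.2292 W/m².
CF₄: ΔF = 0.00009 × (79 − 35) = 0.00009 × 44 = 0.0040 W/m².
CCl₄: Δ = 106 − 1 = 105 ppt = 0.105 ppb; ΔF = 0.17 × 0.105 = 0.0179 W/m².
Total ΔF = 3.7084 + 0.2292 + 0.0040 + 0.0179 = 3.9595 W/m².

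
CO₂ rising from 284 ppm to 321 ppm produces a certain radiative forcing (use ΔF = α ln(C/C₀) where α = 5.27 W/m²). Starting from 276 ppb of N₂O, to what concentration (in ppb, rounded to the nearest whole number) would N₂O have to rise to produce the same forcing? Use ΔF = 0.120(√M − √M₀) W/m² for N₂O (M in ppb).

CO₂ forcing: 5.27 × ln(321/284) = 5.27 × 0.122467 = 0.64540 W/m².
Set 0.120(√M − √276) = 0.64540: √M = 0.64540/0.120 + √276 = 5.3783 + 16.6132 = 21.9915.
M = (21.9915)² = 483.63 ppb.

M ≈ 484 ppb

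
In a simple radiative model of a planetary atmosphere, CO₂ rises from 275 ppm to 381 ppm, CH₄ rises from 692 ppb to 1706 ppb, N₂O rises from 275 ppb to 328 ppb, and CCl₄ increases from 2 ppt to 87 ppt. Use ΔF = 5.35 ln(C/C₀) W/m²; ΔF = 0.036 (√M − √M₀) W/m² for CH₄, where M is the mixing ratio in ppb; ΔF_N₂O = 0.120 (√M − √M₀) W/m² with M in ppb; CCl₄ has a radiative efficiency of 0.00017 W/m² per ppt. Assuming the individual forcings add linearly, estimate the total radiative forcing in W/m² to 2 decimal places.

CO₂: 5.35 × ln(381/275) = 5.35 × ln(1.38545) = 5.35 × 0.32602 = 1.7442 W/m².
CH₄: 0.036 × (√1706 − √692) = 0.036 × (41.3038 − 26.3059) = 0.036 × 14.9979 = 0.5399 W/m².
N₂O: 0.120 × (√328 − √275) = 0.120 × (18.1108 − 16.5831) = 0.120 × 1.5277 = 0.1833 W/m².
CCl₄: ΔF = 0.00017 × (87 − 2) = 0.00017 × 85 = 0.0145 W/m².
Total ΔF = 1.7442 + 0.5399 + 0.1833 + 0.0145 = 2.4819 W/m².

ΔF = 2.48 W/m²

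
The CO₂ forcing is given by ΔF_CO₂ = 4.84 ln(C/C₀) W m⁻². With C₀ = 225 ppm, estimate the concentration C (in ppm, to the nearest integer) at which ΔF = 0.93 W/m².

C ≈ 273 ppm

Set 4.84 ln(C/225) = 0.93, so ln(C/225) = 0.93/4.84 = 0.19215.
Then C/225 = e^0.19215 = 1.21185, giving C = 225 × 1.21185 = 272.67 ppm.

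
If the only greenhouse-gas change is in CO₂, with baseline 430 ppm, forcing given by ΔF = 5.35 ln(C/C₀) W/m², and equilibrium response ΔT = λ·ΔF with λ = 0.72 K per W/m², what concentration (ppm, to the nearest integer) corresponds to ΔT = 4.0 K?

C ≈ 1215 ppm

Required forcing: ΔF = ΔT/λ = 4.0/0.72 = 5.5556 W/m².
Then ln(C/430) = ΔF/5.35 = 5.5556/5.35 = 1.03843.
So C = 430 × e^1.03843 = 430 × 2.82478 = 1214.66 ppm.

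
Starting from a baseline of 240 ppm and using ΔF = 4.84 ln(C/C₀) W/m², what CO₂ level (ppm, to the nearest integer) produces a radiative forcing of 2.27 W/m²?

C ≈ 384 ppm

Set 4.84 ln(C/240) = 2.27, so ln(C/240) = 2.27/4.84 = 0.46901.
Then C/240 = e^0.46901 = 1.59841, giving C = 240 × 1.59841 = 383.62 ppm.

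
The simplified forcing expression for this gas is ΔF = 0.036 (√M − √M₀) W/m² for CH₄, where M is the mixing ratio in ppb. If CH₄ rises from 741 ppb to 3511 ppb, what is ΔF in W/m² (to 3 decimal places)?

CH₄: 0.036 × (√3511 − √741) = 0.036 × (59.2537 − 27.2213) = 0.036 × 32.0324 = 1.1532 W/m².

ΔF = 1.153 W/m²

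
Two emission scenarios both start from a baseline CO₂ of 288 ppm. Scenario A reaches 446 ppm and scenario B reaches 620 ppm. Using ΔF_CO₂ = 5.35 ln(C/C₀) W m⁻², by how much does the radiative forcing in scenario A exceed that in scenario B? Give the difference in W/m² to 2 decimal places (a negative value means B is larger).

ΔF_A = 5.35 ln(446/288) = 5.35 × 0.43736 = 2.3399 W/m².
ΔF_B = 5.35 ln(620/288) = 5.35 × 0.76676 = 4.1022 W/m².
Difference: 2.3399 − 4.1022 = -1.7623 W/m².

ΔF_A − ΔF_B = -1.76 W/m²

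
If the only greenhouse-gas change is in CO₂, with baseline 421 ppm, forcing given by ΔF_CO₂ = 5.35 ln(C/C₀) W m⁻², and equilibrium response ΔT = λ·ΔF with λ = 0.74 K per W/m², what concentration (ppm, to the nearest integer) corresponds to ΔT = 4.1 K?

Required forcing: ΔF = ΔT/λ = 4.1/0.74 = 5.5405 W/m².
Then ln(C/421) = ΔF/5.35 = 5.5405/5.35 = 1.03561.
So C = 421 × e^1.03561 = 421 × 2.81682 = 1185.88 ppm.

C ≈ 1186 ppm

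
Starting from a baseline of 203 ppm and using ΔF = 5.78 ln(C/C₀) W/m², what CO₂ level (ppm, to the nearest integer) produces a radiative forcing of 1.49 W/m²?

Set 5.78 ln(C/203) = 1.49, so ln(C/203) = 1.49/5.78 = 0.25779.
Then C/203 = e^0.25779 = 1.29407, giving C = 203 × 1.29407 = 262.70 ppm.

C ≈ 263 ppm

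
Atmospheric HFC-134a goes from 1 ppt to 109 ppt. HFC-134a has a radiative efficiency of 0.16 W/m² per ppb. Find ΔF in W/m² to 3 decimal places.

ΔF = 0.017 W/m²

HFC-134a: Δ = 109 − 1 = 108 ppt = 0.108 ppb; ΔF = 0.16 × 0.108 = 0.0173 W/m².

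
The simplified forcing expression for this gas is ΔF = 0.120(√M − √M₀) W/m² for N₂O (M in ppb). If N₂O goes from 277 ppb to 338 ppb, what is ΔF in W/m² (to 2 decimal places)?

N₂O: 0.120 × (√338 − √277) = 0.120 × (18.3848 − 16.6433) = 0.120 × 1.7415 = 0.2090 W/m².

ΔF = 0.21 W/m²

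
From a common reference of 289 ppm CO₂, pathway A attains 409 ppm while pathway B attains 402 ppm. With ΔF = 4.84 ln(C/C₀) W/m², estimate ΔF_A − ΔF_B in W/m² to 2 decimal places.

ΔF_A = 4.84 ln(409/289) = 4.84 × 0.34729 = 1.6809 W/m².
ΔF_B = 4.84 ln(402/289) = 4.84 × 0.33003 = 1.5973 W/m².
Difference: 1.6809 − 1.5973 = 0.0836 W/m².

ΔF_A − ΔF_B = 0.08 W/m²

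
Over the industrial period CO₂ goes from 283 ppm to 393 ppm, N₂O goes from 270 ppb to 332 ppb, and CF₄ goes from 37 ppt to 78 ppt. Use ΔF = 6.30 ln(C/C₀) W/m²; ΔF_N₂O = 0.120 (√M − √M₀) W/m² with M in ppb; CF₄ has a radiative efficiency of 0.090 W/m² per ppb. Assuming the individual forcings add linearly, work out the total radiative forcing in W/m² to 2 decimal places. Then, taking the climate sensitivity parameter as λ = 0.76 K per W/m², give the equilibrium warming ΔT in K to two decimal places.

ΔF = 2.29 W/m²; ΔT = 1.74 K

CO₂: 6.30 × ln(393/283) = 6.30 × ln(1.38869) = 6.30 × 0.32836 = 2.0687 W/m².
N₂O: 0.120 × (√332 − √270) = 0.120 × (18.2209 − 16.4317) = 0.120 × 1.7892 = 0.2147 W/m².
CF₄: Δ = 78 − 37 = 41 ppt = 0.041 ppb; ΔF = 0.090 × 0.041 = 0.0037 W/m².
Total ΔF = 2.0687 + 0.2147 + 0.0037 = 2.2871 W/m².
ΔT = λ ΔF = 0.76 × 2.29 = 1.7404 K.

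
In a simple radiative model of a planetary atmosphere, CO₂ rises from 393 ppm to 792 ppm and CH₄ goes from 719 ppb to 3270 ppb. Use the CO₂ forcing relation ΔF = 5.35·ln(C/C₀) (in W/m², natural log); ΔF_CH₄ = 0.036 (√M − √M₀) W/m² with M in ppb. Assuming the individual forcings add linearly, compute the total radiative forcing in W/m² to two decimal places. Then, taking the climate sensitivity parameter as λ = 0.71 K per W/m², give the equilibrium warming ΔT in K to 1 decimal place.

CO₂: 5.35 × ln(792/393) = 5.35 × ln(2.01527) = 5.35 × 0.70075 = 3.7490 W/m².
CH₄: 0.036 × (√3270 − √719) = 0.036 × (57.1839 − 26.8142) = 0.036 × 30.3697 = 1.0933 W/m².
Total ΔF = 3.7490 + 1.0933 = 4.8423 W/m².
ΔT = λ ΔF = 0.71 × 4.84 = 3.4364 K.

ΔF = 4.84 W/m²; ΔT = 3.4 K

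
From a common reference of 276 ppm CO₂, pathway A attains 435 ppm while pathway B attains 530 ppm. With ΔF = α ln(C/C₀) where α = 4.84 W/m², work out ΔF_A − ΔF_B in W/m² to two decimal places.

ΔF_A − ΔF_B = -0.96 W/m²

ΔF_A = 4.84 ln(435/276) = 4.84 × 0.45495 = 2.2020 W/m².
ΔF_B = 4.84 ln(530/276) = 4.84 × 0.65248 = 3.1580 W/m².
Difference: 2.2020 − 3.1580 = -0.9560 W/m².
(Equivalently, ΔF_A − ΔF_B = 4.84 ln(435/530) = 4.84 × -0.19753 = -0.9560 W/m².)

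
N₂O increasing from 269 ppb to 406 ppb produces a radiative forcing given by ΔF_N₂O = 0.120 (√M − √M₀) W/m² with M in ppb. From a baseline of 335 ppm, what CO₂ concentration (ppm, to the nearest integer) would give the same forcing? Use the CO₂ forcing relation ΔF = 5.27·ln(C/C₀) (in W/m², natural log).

C ≈ 365 ppm

N₂O forcing: 0.120 × (√406 − √269) = 0.120 × (20.1494 − 16.4012) = 0.120 × 3.7482 = 0.44978 W/m².
Set 5.27 ln(C/335) = 0.44978: ln(C/335) = 0.44978/5.27 = 0.08535, so C = 335 × e^0.08535 = 335 × 1.08910 = 364.85 ppm.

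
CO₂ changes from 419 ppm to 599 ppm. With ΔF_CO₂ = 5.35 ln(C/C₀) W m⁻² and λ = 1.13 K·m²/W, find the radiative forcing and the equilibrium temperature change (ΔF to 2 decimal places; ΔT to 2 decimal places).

CO₂: 5.35 × ln(599/419) = 5.35 × ln(1.42959) = 5.35 × 0.35739 = 1.9120 W/m².
ΔT = λ ΔF = 1.13 × 1.91 = 2.1583 K.

ΔF = 1.91 W/m²; ΔT = 2.16 K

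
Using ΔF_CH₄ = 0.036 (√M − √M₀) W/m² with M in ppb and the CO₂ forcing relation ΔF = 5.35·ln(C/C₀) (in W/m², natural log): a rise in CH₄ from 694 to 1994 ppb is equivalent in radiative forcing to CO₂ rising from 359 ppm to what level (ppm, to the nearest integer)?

CH₄ forcing: 0.036 × (√1994 − √694) = 0.036 × (44.6542 − 26.3439) = 0.036 × 18.3103 = 0.65917 W/m².
Set 5.35 ln(C/359) = 0.65917: ln(C/359) = 0.65917/5.35 = 0.12321, so C = 359 × e^0.12321 = 359 × 1.13112 = 406.07 ppm.

C ≈ 406 ppm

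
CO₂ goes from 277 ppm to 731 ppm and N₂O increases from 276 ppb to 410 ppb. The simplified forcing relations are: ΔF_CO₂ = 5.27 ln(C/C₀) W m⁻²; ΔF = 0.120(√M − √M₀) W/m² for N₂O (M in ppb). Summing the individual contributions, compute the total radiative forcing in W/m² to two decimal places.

ΔF = 5.55 W/m²

CO₂: 5.27 × ln(731/277) = 5.27 × ln(2.63899) = 5.27 × 0.97040 = 5.1140 W/m².
N₂O: 0.120 × (√410 − √276) = 0.120 × (20.2485 − 16.6132) = 0.120 × 3.6353 = 0.4362 W/m².
Total ΔF = 5.1140 + 0.4362 = 5.5502 W/m².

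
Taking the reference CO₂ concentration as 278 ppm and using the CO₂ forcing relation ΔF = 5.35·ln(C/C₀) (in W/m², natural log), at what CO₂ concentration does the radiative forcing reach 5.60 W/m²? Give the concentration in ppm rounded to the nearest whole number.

Set 5.35 ln(C/278) = 5.60, so ln(C/278) = 5.60/5.35 = 1.04673.
Then C/278 = e^1.04673 = 2.84832, giving C = 278 × 2.84832 = 791.83 ppm.

C ≈ 792 ppm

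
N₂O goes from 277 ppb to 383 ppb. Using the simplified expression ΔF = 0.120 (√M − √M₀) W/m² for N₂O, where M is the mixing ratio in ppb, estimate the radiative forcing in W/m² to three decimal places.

N₂O: 0.120 × (√383 − √277) = 0.120 × (19.5704 − 16.6433) = 0.120 × 2.9271 = 0.3513 W/m².

ΔF = 0.351 W/m²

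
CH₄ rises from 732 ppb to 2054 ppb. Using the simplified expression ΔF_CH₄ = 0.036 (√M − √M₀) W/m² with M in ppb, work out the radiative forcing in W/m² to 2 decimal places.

CH₄: 0.036 × (√2054 − √732) = 0.036 × (45.3211 − 27.0555) = 0.036 × 18.2656 = 0.6576 W/m².

ΔF = 0.66 W/m²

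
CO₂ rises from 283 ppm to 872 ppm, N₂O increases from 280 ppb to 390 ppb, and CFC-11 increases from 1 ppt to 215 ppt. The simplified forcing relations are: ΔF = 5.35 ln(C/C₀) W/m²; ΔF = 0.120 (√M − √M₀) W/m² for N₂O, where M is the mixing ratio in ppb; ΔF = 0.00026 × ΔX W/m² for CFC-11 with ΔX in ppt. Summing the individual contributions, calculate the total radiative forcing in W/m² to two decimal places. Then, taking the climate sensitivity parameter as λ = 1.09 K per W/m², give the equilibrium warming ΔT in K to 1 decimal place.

ΔF = 6.44 W/m²; ΔT = 7.0 K

CO₂: 5.35 × ln(872/283) = 5.35 × ln(3.08127) = 5.35 × 1.12534 = 6.0206 W/m².
N₂O: 0.120 × (√390 − √280) = 0.120 × (19.7484 − 16.7332) = 0.120 × 3.0152 = 0.3618 W/m².
CFC-11: ΔF = 0.00026 × (215 − 1) = 0.00026 × 214 = 0.0556 W/m².
Total ΔF = 6.0206 + 0.3618 + 0.0556 = 6.4380 W/m².
ΔT = λ ΔF = 1.09 × 6.44 = 7.0196 K.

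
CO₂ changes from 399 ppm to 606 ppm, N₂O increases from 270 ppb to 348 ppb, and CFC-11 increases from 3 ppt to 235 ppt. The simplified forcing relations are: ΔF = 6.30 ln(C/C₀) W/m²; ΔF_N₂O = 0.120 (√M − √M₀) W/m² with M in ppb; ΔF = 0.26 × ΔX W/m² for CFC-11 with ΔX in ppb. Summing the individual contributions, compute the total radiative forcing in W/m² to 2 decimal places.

ΔF = 2.96 W/m²

CO₂: 6.30 × ln(606/399) = 6.30 × ln(1.51880) = 6.30 × 0.41792 = 2.6329 W/m².
N₂O: 0.120 × (√348 − √270) = 0.120 × (18.6548 − 16.4317) = 0.120 × 2.2231 = 0.2668 W/m².
CFC-11: Δ = 235 − 3 = 232 ppt = 0.232 ppb; ΔF = 0.26 × 0.232 = 0.0603 W/m².
Total ΔF = 2.6329 + 0.2668 + 0.0603 = 2.9600 W/m².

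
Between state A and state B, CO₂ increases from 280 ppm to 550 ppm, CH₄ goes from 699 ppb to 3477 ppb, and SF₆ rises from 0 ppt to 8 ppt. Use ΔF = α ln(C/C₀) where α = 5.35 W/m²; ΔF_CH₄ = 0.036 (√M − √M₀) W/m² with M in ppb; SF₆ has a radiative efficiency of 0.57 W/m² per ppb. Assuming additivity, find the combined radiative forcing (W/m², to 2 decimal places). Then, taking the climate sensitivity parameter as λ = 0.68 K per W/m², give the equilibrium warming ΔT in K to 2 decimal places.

ΔF = 4.79 W/m²; ΔT = 3.26 K

CO₂: 5.35 × ln(550/280) = 5.35 × ln(1.96429) = 5.35 × 0.67513 = 3.6119 W/m².
CH₄: 0.036 × (√3477 − √699) = 0.036 × (58.9661 − 26.4386) = 0.036 × 32.5275 = 1.1710 W/m².
SF₆: Δ = 8 − 0 = 8 ppt = 0.008 ppb; ΔF = 0.57 × 0.008 = 0.0046 W/m².
Total ΔF = 3.6119 + 1.1710 + 0.0046 = 4.7875 W/m².
ΔT = λ ΔF = 0.68 × 4.79 = 3.2572 K.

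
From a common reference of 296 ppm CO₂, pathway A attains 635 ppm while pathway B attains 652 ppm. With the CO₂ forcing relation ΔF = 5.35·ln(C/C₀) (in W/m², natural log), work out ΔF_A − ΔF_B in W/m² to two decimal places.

ΔF_A = 5.35 ln(635/296) = 5.35 × 0.76327 = 4.0835 W/m².
ΔF_B = 5.35 ln(652/296) = 5.35 × 0.78969 = 4.2248 W/m².
Difference: 4.0835 − 4.2248 = -0.1413 W/m².
(Equivalently, ΔF_A − ΔF_B = 5.35 ln(635/652) = 5.35 × -0.02642 = -0.1413 W/m².)

ΔF_A − ΔF_B = -0.14 W/m²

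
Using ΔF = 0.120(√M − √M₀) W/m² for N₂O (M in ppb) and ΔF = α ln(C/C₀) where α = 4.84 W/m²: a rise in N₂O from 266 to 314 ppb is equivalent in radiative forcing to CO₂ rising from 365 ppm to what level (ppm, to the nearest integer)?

N₂O forcing: 0.120 × (√314 − √266) = 0.120 × (17.7200 − 16.3095) = 0.120 × 1.4105 = 0.16926 W/m².
Set 4.84 ln(C/365) = 0.16926: ln(C/365) = 0.16926/4.84 = 0.03497, so C = 365 × e^0.03497 = 365 × 1.03559 = 377.99 ppm.

C ≈ 378 ppm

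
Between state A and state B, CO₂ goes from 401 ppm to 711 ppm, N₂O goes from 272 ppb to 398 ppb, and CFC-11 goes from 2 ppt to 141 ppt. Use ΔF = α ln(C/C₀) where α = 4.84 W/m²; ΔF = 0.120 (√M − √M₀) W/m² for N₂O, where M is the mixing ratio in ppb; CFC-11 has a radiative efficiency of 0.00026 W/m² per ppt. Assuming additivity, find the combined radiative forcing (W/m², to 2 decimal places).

ΔF = 3.22 W/m²

CO₂: 4.84 × ln(711/401) = 4.84 × ln(1.77307) = 4.84 × 0.57271 = 2.7719 W/m².
N₂O: 0.120 × (√398 − √272) = 0.120 × (19.9499 − 16.4924) = 0.120 × 3.4575 = 0.4149 W/m².
CFC-11: ΔF = 0.00026 × (141 − 2) = 0.00026 × 139 = 0.0361 W/m².
Total ΔF = 2.7719 + 0.4149 + 0.0361 = 3.2229 W/m².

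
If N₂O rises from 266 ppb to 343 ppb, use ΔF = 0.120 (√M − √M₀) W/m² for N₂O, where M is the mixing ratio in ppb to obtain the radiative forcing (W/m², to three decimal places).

ΔF = 0.265 W/m²

N₂O: 0.120 × (√343 − √266) = 0.120 × (18.5203 − 16.3095) = 0.120 × 2.2108 = 0.2653 W/m².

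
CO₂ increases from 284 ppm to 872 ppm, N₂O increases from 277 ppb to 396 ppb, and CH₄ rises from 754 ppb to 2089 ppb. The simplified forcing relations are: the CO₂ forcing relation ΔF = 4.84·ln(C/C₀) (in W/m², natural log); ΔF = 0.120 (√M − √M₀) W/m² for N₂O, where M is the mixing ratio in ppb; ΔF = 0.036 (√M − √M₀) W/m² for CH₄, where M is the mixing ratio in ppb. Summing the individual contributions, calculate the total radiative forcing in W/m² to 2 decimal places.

ΔF = 6.48 W/m²

CO₂: 4.84 × ln(872/284) = 4.84 × ln(3.07042) = 4.84 × 1.12181 = 5.4296 W/m².
N₂O: 0.120 × (√396 − √277) = 0.120 × (19.8997 − 16.6433) = 0.120 × 3.2564 = 0.3908 W/m².
CH₄: 0.036 × (√2089 − √754) = 0.036 × (45.7056 − 27.4591) = 0.036 × 18.2465 = 0.6569 W/m².
Total ΔF = 5.4296 + 0.3908 + 0.6569 = 6.4773 W/m².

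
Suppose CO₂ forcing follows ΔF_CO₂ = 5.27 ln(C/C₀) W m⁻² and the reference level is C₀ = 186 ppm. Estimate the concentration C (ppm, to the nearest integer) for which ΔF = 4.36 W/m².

Set 5.27 ln(C/186) = 4.36, so ln(C/186) = 4.36/5.27 = 0.82732.
Then C/186 = e^0.82732 = 2.28718, giving C = 186 × 2.28718 = 425.42 ppm.

C ≈ 425 ppm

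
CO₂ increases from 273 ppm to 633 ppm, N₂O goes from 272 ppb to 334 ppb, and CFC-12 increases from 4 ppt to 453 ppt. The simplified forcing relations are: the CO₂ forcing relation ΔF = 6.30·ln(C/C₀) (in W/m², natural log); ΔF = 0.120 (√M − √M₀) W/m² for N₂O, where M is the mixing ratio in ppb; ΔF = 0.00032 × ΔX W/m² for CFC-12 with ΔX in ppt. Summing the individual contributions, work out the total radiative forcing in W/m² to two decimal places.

CO₂: 6.30 × ln(633/273) = 6.30 × ln(2.31868) = 6.30 × 0.84100 = 5.2983 W/m².
N₂O: 0.120 × (√334 − √272) = 0.120 × (18.2757 − 16.4924) = 0.120 × 1.7833 = 0.2140 W/m².
CFC-12: ΔF = 0.00032 × (453 − 4) = 0.00032 × 449 = 0.1437 W/m².
Total ΔF = 5.2983 + 0.2140 + 0.1437 = 5.6560 W/m².

ΔF = 5.66 W/m²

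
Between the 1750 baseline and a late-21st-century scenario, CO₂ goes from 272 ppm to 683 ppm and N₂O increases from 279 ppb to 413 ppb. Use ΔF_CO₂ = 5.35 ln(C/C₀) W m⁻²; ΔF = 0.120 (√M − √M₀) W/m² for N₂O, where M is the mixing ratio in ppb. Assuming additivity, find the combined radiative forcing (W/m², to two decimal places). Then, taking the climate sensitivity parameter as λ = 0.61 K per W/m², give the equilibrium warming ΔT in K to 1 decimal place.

ΔF = 5.36 W/m²; ΔT = 3.3 K

CO₂: 5.35 × ln(683/272) = 5.35 × ln(2.51103) = 5.35 × 0.92069 = 4.9257 W/m².
N₂O: 0.120 × (√413 − √279) = 0.120 × (20.3224 − 16.7033) = 0.120 × 3.6191 = 0.4343 W/m².
Total ΔF = 4.9257 + 0.4343 = 5.3600 W/m².
ΔT = λ ΔF = 0.61 × 5.36 = 3.2696 K.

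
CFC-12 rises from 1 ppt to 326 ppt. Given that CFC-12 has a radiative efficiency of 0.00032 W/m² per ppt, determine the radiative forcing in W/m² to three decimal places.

CFC-12: ΔF = 0.00032 × (326 − 1) = 0.00032 × 325 = 0.1040 W/m².

ΔF = 0.104 W/m²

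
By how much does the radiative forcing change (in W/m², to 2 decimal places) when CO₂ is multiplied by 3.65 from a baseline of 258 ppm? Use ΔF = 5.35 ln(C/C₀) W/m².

ΔF = 6.93 W/m²

Because the forcing depends only on the ratio C/C₀, the initial concentration does not enter.
ΔF = 5.35 × ln(3.65) = 5.35 × 1.29473 = 6.9268 W/m².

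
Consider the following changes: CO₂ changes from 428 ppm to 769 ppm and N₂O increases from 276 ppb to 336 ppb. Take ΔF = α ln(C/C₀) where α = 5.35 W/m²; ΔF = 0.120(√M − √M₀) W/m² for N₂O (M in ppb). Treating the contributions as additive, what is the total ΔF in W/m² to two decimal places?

ΔF = 3.34 W/m²

CO₂: 5.35 × ln(769/428) = 5.35 × ln(1.79673) = 5.35 × 0.58597 = 3.1349 W/m².
N₂O: 0.120 × (√336 − √276) = 0.120 × (18.3303 − 16.6132) = 0.120 × 1.7171 = 0.2061 W/m².
Total ΔF = 3.1349 + 0.2061 = 3.3410 W/m².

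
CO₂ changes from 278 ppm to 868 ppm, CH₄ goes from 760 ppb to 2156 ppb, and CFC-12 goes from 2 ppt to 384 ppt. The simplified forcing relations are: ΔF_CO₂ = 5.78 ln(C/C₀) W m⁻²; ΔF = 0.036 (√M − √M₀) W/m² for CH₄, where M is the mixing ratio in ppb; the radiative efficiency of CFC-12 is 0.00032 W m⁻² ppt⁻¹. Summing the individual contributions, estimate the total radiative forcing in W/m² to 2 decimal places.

ΔF = 7.38 W/m²

CO₂: 5.78 × ln(868/278) = 5.78 × ln(3.12230) = 5.78 × 1.13857 = 6.5809 W/m².
CH₄: 0.036 × (√2156 − √760) = 0.036 × (46.4327 − 27.5681) = 0.036 × 18.8646 = 0.6791 W/m².
CFC-12: ΔF = 0.00032 × (384 − 2) = 0.00032 × 382 = 0.1222 W/m².
Total ΔF = 6.5809 + 0.6791 + 0.1222 = 7.3822 W/m².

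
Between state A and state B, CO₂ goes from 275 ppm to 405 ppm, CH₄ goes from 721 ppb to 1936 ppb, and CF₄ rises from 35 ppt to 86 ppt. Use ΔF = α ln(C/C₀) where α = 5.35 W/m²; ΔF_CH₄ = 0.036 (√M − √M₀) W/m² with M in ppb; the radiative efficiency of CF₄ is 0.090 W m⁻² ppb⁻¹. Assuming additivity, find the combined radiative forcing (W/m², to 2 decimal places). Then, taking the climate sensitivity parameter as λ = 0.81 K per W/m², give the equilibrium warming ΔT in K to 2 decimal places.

ΔF = 2.69 W/m²; ΔT = 2.18 K

CO₂: 5.35 × ln(405/275) = 5.35 × ln(1.47273) = 5.35 × 0.38712 = 2.0711 W/m².
CH₄: 0.036 × (√1936 − √721) = 0.036 × (44.0000 − 26.8514) = 0.036 × 17.1486 = 0.6173 W/m².
CF₄: Δ = 86 − 35 = 51 ppt = 0.051 ppb; ΔF = 0.090 × 0.051 = 0.0046 W/m².
Total ΔF = 2.0711 + 0.6173 + 0.0046 = 2.6930 W/m².
ΔT = λ ΔF = 0.81 × 2.69 = 2.1789 K.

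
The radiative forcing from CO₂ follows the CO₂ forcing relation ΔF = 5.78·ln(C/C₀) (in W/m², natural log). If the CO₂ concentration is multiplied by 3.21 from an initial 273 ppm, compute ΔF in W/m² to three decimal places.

Because the forcing depends only on the ratio C/C₀, the initial concentration does not enter.
ΔF = 5.78 × ln(3.21) = 5.78 × 1.16627 = 6.7410 W/m².

ΔF = 6.741 W/m²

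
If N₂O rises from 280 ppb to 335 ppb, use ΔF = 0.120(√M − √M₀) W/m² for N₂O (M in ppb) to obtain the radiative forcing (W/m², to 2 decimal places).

N₂O: 0.120 × (√335 − √280) = 0.120 × (18.3030 − 16.7332) = 0.120 × 1.5698 = 0.1884 W/m².

ΔF = 0.19 W/m²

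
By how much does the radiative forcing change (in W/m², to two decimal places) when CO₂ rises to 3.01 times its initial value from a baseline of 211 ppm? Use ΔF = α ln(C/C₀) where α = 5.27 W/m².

ΔF = 5.81 W/m²

ΔF = 5.27 × ln(3.01) = 5.27 × 1.10194 = 5.8072 W/m².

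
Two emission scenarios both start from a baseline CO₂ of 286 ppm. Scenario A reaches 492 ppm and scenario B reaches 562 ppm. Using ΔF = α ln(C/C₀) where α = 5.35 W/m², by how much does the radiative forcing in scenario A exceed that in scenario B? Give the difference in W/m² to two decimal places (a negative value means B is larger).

ΔF_A − ΔF_B = -0.71 W/m²

ΔF_A = 5.35 ln(492/286) = 5.35 × 0.54249 = 2.9023 W/m².
ΔF_B = 5.35 ln(562/286) = 5.35 × 0.67551 = 3.6140 W/m².
Difference: 2.9023 − 3.6140 = -0.7117 W/m².
(Equivalently, ΔF_A − ΔF_B = 5.35 ln(492/562) = 5.35 × -0.13302 = -0.7117 W/m².)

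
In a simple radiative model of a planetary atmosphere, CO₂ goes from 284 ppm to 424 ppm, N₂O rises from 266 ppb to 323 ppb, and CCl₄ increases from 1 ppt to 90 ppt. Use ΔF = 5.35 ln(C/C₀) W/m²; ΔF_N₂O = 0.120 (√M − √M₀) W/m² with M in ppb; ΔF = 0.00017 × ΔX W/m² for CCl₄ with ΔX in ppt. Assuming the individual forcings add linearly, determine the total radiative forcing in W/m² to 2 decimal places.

CO₂: 5.35 × ln(424/284) = 5.35 × ln(1.49296) = 5.35 × 0.40076 = 2.1441 W/m².
N₂O: 0.120 × (√323 − √266) = 0.120 × (17.9722 − 16.3095) = 0.120 × 1.6627 = 0.1995 W/m².
CCl₄: ΔF = 0.00017 × (90 − 1) = 0.00017 × 89 = 0.0151 W/m².
Total ΔF = 2.1441 + 0.1995 + 0.0151 = 2.3587 W/m².

ΔF = 2.36 W/m²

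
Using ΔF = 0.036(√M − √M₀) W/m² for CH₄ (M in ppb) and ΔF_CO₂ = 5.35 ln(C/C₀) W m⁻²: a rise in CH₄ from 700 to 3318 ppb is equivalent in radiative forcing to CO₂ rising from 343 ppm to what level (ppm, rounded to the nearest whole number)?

CH₄ forcing: 0.036 × (√3318 − √700) = 0.036 × (57.6021 − 26.4575) = 0.036 × 31.1446 = 1.12121 W/m².
Set 5.35 ln(C/343) = 1.12121: ln(C/343) = 1.12121/5.35 = 0.20957, so C = 343 × e^0.20957 = 343 × 1.23315 = 422.97 ppm.

C ≈ 423 ppm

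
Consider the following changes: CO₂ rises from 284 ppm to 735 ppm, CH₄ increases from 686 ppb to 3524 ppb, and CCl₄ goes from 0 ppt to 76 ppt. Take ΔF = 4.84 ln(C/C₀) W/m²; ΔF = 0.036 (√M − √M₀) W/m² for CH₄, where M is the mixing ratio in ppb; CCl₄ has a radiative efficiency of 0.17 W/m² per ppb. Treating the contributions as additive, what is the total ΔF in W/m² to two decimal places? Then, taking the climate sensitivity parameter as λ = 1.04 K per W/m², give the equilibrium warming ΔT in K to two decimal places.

CO₂: 4.84 × ln(735/284) = 4.84 × ln(2.58803) = 4.84 × 0.95090 = 4.6024 W/m².
CH₄: 0.036 × (√3524 − √686) = 0.036 × (59.3633 − 26.1916) = 0.036 × 33.1717 = 1.1942 W/m².
CCl₄: Δ = 76 − 0 = 76 ppt = 0.076 ppb; ΔF = 0.17 × 0.076 = 0.0129 W/m².
Total ΔF = 4.6024 + 1.1942 + 0.0129 = 5.8095 W/m².
ΔT = λ ΔF = 1.04 × 5.81 = 6.0424 K.

ΔF = 5.81 W/m²; ΔT = 6.04 K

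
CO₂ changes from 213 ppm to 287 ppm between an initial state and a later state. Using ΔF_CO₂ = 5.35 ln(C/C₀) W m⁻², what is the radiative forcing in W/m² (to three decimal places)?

ΔF = 1.595 W/m²

CO₂ absorption bands are partially saturated, so forcing scales with the logarithm of the concentration ratio.
CO₂: 5.35 × ln(287/213) = 5.35 × ln(1.34742) = 5.35 × 0.29819 = 1.5953 W/m².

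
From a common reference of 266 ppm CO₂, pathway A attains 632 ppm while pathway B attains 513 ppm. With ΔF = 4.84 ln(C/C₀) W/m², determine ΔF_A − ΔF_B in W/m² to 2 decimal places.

ΔF_A = 4.84 ln(632/266) = 4.84 × 0.86539 = 4.1885 W/m².
ΔF_B = 4.84 ln(513/266) = 4.84 × 0.65678 = 3.1788 W/m².
Difference: 4.1885 − 3.1788 = 1.0097 W/m².
(Equivalently, ΔF_A − ΔF_B = 4.84 ln(632/513) = 4.84 × 0.20861 = 1.0097 W/m².)

ΔF_A − ΔF_B = 1.01 W/m²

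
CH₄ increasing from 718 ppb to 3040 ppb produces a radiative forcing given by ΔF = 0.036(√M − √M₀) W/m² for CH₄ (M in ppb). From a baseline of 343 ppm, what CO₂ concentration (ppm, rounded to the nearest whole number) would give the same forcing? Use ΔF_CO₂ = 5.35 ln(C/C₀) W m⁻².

C ≈ 415 ppm

CH₄ forcing: 0.036 × (√3040 − √718) = 0.036 × (55.1362 − 26.7955) = 0.036 × 28.3407 = 1.02027 W/m².
Set 5.35 ln(C/343) = 1.02027: ln(C/343) = 1.02027/5.35 = 0.19070, so C = 343 × e^0.19070 = 343 × 1.21010 = 415.06 ppm.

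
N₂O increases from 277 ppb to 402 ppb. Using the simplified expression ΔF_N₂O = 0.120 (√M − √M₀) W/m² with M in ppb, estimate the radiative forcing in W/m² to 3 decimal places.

N₂O: 0.120 × (√402 − √277) = 0.120 × (20.0499 − 16.6433) = 0.120 × 3.4066 = 0.4088 W/m².

ΔF = 0.409 W/m²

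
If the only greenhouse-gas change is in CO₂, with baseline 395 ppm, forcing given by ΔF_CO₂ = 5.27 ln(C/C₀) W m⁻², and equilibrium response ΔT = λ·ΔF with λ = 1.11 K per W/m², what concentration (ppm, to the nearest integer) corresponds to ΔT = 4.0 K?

C ≈ 783 ppm

Required forcing: ΔF = ΔT/λ = 4.0/1.11 = 3.6036 W/m².
Then ln(C/395) = ΔF/5.27 = 3.6036/5.27 = 0.68380.
So C = 395 × e^0.68380 = 395 × 1.98139 = 782.65 ppm.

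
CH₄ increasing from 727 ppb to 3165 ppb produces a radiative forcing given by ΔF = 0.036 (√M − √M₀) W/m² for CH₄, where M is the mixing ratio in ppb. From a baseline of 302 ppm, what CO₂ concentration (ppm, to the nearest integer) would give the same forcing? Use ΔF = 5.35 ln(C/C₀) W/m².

C ≈ 368 ppm

CH₄ forcing: 0.036 × (√3165 − √727) = 0.036 × (56.2583 − 26.9629) = 0.036 × 29.2954 = 1.05463 W/m².
Set 5.35 ln(C/302) = 1.05463: ln(C/302) = 1.05463/5.35 = 0.19713, so C = 302 × e^0.19713 = 302 × 1.21790 = 367.81 ppm.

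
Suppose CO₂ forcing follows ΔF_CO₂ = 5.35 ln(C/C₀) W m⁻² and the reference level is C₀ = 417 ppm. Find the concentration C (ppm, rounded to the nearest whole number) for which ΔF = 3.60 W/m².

Set 5.35 ln(C/417) = 3.60, so ln(C/417) = 3.60/5.35 = 0.67290.
Then C/417 = e^0.67290 = 1.95991, giving C = 417 × 1.95991 = 817.28 ppm.

C ≈ 817 ppm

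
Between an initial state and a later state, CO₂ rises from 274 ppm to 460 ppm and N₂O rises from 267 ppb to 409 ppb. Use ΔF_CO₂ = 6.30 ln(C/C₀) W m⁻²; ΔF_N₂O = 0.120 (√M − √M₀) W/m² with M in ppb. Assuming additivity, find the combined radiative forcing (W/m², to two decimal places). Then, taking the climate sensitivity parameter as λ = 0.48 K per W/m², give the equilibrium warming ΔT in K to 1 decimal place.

ΔF = 3.73 W/m²; ΔT = 1.8 K

CO₂: 6.30 × ln(460/274) = 6.30 × ln(1.67883) = 6.30 × 0.51810 = 3.2640 W/m².
N₂O: 0.120 × (√409 − √267) = 0.120 × (20.2237 − 16.3401) = 0.120 × 3.8836 = 0.4660 W/m².
Total ΔF = 3.2640 + 0.4660 = 3.7300 W/m².
ΔT = λ ΔF = 0.48 × 3.73 = 1.7904 K.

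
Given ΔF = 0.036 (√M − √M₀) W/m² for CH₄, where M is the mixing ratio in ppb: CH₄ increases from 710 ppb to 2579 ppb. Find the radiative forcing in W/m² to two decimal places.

CH₄: 0.036 × (√2579 − √710) = 0.036 × (50.7839 − 26.6458) = 0.036 × 24.1381 = 0.8690 W/m².

ΔF = 0.87 W/m²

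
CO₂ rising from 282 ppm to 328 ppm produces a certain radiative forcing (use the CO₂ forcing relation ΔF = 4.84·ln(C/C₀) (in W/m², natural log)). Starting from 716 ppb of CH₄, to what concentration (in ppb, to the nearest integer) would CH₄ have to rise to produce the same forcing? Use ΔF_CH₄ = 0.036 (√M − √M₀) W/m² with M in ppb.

CO₂ forcing: 4.84 × ln(328/282) = 4.84 × 0.151107 = 0.73136 W/m².
Set 0.036(√M − √716) = 0.73136: √M = 0.73136/0.036 + √716 = 20.3156 + 26.7582 = 47.0738.
M = (47.0738)² = 2215.94 ppb.

M ≈ 2216 ppb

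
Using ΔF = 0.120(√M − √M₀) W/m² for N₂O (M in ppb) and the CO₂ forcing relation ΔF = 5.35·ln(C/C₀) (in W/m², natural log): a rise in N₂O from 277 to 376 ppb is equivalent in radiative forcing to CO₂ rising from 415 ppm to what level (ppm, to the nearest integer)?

N₂O forcing: 0.120 × (√376 − √277) = 0.120 × (19.3907 − 16.6433) = 0.120 × 2.7474 = 0.32969 W/m².
Set 5.35 ln(C/415) = 0.32969: ln(C/415) = 0.32969/5.35 = 0.06162, so C = 415 × e^0.06162 = 415 × 1.06356 = 441.38 ppm.

C ≈ 441 ppm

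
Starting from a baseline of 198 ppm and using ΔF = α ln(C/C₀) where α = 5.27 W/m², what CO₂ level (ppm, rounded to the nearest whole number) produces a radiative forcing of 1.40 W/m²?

C ≈ 258 ppm

Set 5.27 ln(C/198) = 1.40, so ln(C/198) = 1.40/5.27 = 0.26565.
Then C/198 = e^0.26565 = 1.30428, giving C = 198 × 1.30428 = 258.25 ppm.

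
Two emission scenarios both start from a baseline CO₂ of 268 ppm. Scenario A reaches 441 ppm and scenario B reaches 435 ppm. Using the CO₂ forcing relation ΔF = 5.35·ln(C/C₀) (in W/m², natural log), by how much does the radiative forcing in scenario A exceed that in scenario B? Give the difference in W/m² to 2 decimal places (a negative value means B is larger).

ΔF_A − ΔF_B = 0.07 W/m²

ΔF_A = 5.35 ln(441/268) = 5.35 × 0.49806 = 2.6646 W/m².
ΔF_B = 5.35 ln(435/268) = 5.35 × 0.48436 = 2.5913 W/m².
Difference: 2.6646 − 2.5913 = 0.0733 W/m².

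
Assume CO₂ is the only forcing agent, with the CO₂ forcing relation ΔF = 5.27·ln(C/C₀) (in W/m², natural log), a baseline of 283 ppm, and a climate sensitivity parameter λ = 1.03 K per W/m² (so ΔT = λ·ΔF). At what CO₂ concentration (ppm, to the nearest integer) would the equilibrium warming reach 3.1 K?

Required forcing: ΔF = ΔT/λ = 3.1/1.03 = 3.0097 W/m².
Then ln(C/283) = ΔF/5.27 = 3.0097/5.27 = 0.57110.
So C = 283 × e^0.57110 = 283 × 1.77021 = 500.97 ppm.

C ≈ 501 ppm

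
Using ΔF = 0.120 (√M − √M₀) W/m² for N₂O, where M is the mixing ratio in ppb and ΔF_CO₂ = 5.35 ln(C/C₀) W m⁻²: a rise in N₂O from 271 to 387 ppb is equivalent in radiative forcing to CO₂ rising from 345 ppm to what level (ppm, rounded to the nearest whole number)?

C ≈ 371 ppm

N₂O forcing: 0.120 × (√387 − √271) = 0.120 × (19.6723 − 16.4621) = 0.120 × 3.2102 = 0.38522 W/m².
Set 5.35 ln(C/345) = 0.38522: ln(C/345) = 0.38522/5.35 = 0.07200, so C = 345 × e^0.07200 = 345 × 1.07466 = 370.76 ppm.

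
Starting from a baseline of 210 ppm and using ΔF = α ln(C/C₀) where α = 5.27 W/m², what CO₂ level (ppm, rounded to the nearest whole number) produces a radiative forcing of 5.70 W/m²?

C ≈ 619 ppm

Set 5.27 ln(C/210) = 5.70, so ln(C/210) = 5.70/5.27 = 1.08159.
Then C/210 = e^1.08159 = 2.94937, giving C = 210 × 2.94937 = 619.37 ppm.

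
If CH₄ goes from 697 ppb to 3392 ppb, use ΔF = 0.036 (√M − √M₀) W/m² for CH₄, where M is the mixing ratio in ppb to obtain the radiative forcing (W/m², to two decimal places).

ΔF = 1.15 W/m²

CH₄: 0.036 × (√3392 − √697) = 0.036 × (58.2409 − 26.4008) = 0.036 × 31.8401 = 1.1462 W/m².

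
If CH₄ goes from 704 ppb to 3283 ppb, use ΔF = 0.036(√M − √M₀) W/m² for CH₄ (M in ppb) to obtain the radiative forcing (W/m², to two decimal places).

ΔF = 1.11 W/m²

CH₄: 0.036 × (√3283 − √704) = 0.036 × (57.2975 − 26.5330) = 0.036 × 30.7645 = 1.1075 W/m².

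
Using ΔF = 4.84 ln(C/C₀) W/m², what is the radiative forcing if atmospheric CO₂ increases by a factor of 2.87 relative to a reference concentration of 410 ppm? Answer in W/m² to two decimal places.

Because the forcing depends only on the ratio C/C₀, the initial concentration does not enter.
ΔF = 4.84 × ln(2.87) = 4.84 × 1.05431 = 5.1029 W/m².

ΔF = 5.10 W/m²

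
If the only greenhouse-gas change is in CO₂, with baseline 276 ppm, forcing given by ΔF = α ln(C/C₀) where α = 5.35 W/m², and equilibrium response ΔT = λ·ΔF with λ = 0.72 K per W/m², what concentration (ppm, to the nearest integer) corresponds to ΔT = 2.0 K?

C ≈ 464 ppm

Required forcing: ΔF = ΔT/λ = 2.0/0.72 = 2.7778 W/m².
Then ln(C/276) = ΔF/5.35 = 2.7778/5.35 = 0.51921.
So C = 276 × e^0.51921 = 276 × 1.68070 = 463.87 ppm.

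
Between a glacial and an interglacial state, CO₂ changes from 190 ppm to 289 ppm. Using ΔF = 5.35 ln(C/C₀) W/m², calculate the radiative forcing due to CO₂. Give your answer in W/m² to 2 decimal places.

ΔF = 2.24 W/m²

CO₂: 5.35 × ln(289/190) = 5.35 × ln(1.52105) = 5.35 × 0.41940 = 2.2438 W/m².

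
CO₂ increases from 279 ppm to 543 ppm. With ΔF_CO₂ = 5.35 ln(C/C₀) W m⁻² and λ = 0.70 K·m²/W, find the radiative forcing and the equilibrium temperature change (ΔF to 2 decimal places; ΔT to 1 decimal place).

ΔF = 3.56 W/m²; ΔT = 2.5 K

CO₂: 5.35 × ln(543/279) = 5.35 × ln(1.94624) = 5.35 × 0.66590 = 3.5626 W/m².
ΔT = λ ΔF = 0.70 × 3.56 = 2.4920 K.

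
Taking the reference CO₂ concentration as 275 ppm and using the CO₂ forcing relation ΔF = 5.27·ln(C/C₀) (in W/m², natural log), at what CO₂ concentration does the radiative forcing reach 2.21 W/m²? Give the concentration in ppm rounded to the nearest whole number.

Set 5.27 ln(C/275) = 2.21, so ln(C/275) = 2.21/5.27 = 0.41935.
Then C/275 = e^0.41935 = 1.52097, giving C = 275 × 1.52097 = 418.27 ppm.

C ≈ 418 ppm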